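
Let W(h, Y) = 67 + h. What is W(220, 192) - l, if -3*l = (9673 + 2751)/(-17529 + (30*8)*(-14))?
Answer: 17973005/62667 ≈ 286.80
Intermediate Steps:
l = 12424/62667 (l = -(9673 + 2751)/(3*(-17529 + (30*8)*(-14))) = -12424/(3*(-17529 + 240*(-14))) = -12424/(3*(-17529 - 3360)) = -12424/(3*(-20889)) = -12424*(-1)/(3*20889) = -⅓*(-12424/20889) = 12424/62667 ≈ 0.19825)
W(220, 192) - l = (67 + 220) - 1*12424/62667 = 287 - 12424/62667 = 17973005/62667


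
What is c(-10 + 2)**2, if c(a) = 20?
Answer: 400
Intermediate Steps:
c(-10 + 2)**2 = 20**2 = 400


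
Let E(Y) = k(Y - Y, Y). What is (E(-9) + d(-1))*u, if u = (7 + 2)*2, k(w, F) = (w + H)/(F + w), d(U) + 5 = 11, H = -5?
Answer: 118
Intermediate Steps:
d(U) = 6 (d(U) = -5 + 11 = 6)
k(w, F) = (-5 + w)/(F + w) (k(w, F) = (w - 5)/(F + w) = (-5 + w)/(F + w))
u = 18 (u = 9*2 = 18)
E(Y) = -5/Y (E(Y) = (-5 + (Y - Y))/(Y + (Y - Y)) = (-5 + 0)/(Y + 0) = -5/Y)
(E(-9) + d(-1))*u = (-5/(-9) + 6)*18 = (-5*(-1/9) + 6)*18 = (5/9 + 6)*18 = (59/9)*18 = 118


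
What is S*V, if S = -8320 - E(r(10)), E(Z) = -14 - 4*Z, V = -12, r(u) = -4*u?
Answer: 101592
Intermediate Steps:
E(Z) = -14 - 4*Z
S = -8466 (S = -8320 - (-14 - (-16)*10) = -8320 - (-14 - 4*(-40)) = -8320 - (-14 + 160) = -8320 - 1*146 = -8320 - 146 = -8466)
S*V = -8466*(-12) = 101592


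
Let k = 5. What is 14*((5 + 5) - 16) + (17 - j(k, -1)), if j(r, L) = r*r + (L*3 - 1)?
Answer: -88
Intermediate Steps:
j(r, L) = -1 + r² + 3*L (j(r, L) = r² + (3*L - 1) = r² + (-1 + 3*L) = -1 + r² + 3*L)
14*((5 + 5) - 16) + (17 - j(k, -1)) = 14*((5 + 5) - 16) + (17 - (-1 + 5² + 3*(-1))) = 14*(10 - 16) + (17 - (-1 + 25 - 3)) = 14*(-6) + (17 - 1*21) = -84 + (17 - 21) = -84 - 4 = -88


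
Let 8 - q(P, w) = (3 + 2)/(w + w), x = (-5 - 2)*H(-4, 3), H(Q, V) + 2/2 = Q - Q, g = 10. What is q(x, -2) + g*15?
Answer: 637/4 ≈ 159.25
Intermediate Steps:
H(Q, V) = -1 (H(Q, V) = -1 + (Q - Q) = -1 + 0 = -1)
x = 7 (x = (-5 - 2)*(-1) = -7*(-1) = 7)
q(P, w) = 8 - 5/(2*w) (q(P, w) = 8 - (3 + 2)/(w + w) = 8 - 5/(2*w))
q(x, -2) + g*15 = (8 - 5/2/(-2)) + 10*15 = (8 - 5/2*(-½)) + 150 = (8 + 5/4) + 150 = 37/4 + 150 = 637/4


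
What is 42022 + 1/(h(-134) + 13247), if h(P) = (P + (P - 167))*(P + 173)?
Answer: 156237795/3718 ≈ 42022.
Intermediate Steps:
h(P) = (-167 + 2*P)*(173 + P) (h(P) = (P + (-167 + P))*(173 + P) = (-167 + 2*P)*(173 + P))
42022 + 1/(h(-134) + 13247) = 42022 + 1/((-28891 + 2*(-134)² + 179*(-134)) + 13247) = 42022 + 1/((-28891 + 2*17956 - 23986) + 13247) = 42022 + 1/((-28891 + 35912 - 23986) + 13247) = 42022 + 1/(-16965 + 13247) = 42022 + 1/(-3718) = 42022 - 1/3718 = 156237795/3718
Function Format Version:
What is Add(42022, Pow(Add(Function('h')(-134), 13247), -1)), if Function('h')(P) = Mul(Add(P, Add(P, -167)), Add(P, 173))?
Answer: Rational(156237795, 3718) ≈ 42022.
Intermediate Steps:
Function('h')(P) = Mul(Add(-167, Mul(2, P)), Add(173, P)) (Function('h')(P) = Mul(Add(P, Add(-167, P)), Add(173, P)) = Mul(Add(-167, Mul(2, P)), Add(173, P)))
Add(42022, Pow(Add(Function('h')(-134), 13247), -1)) = Add(42022, Pow(Add(Add(-28891, Mul(2, Pow(-134, 2)), Mul(179, -134)), 13247), -1)) = Add(42022, Pow(Add(Add(-28891, Mul(2, 17956), -23986), 13247), -1)) = Add(42022, Pow(Add(Add(-28891, 35912, -23986), 13247), -1)) = Add(42022, Pow(Add(-16965, 13247), -1)) = Add(42022, Pow(-3718, -1)) = Add(42022, Rational(-1, 3718)) = Rational(156237795, 3718)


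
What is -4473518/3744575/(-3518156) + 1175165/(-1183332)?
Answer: -3870404311381527131/3897303647261582100 ≈ -0.99310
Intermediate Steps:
-4473518/3744575/(-3518156) + 1175165/(-1183332) = -4473518*1/3744575*(-1/3518156) + 1175165*(-1/1183332) = -4473518/3744575*(-1/3518156) - 1175165/1183332 = 2236759/6586999501850 - 1175165/1183332 = -3870404311381527131/3897303647261582100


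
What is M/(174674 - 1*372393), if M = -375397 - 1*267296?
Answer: 642693/197719 ≈ 3.2505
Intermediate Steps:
M = -642693 (M = -375397 - 267296 = -642693)
M/(174674 - 1*372393) = -642693/(174674 - 1*372393) = -642693/(174674 - 372393) = -642693/(-197719) = -642693*(-1/197719) = 642693/197719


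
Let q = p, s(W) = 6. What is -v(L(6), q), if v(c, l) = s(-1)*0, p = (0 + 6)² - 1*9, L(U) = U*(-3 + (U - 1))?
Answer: 0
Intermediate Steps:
L(U) = U*(-4 + U) (L(U) = U*(-3 + (-1 + U)) = U*(-4 + U))
p = 27 (p = 6² - 9 = 36 - 9 = 27)
q = 27
v(c, l) = 0 (v(c, l) = 6*0 = 0)
-v(L(6), q) = -1*0 = 0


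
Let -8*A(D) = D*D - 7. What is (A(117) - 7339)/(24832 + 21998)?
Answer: -5171/26760 ≈ -0.19324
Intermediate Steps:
A(D) = 7/8 - D²/8 (A(D) = -(D*D - 7)/8 = -(D² - 7)/8 = -(-7 + D²)/8 = 7/8 - D²/8)
(A(117) - 7339)/(24832 + 21998) = ((7/8 - ⅛*117²) - 7339)/(24832 + 21998) = ((7/8 - ⅛*13689) - 7339)/46830 = ((7/8 - 13689/8) - 7339)*(1/46830) = (-6841/4 - 7339)*(1/46830) = -36197/4*1/46830 = -5171/26760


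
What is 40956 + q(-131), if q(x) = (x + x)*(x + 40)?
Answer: 64798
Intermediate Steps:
q(x) = 2*x*(40 + x) (q(x) = (2*x)*(40 + x) = 2*x*(40 + x))
40956 + q(-131) = 40956 + 2*(-131)*(40 - 131) = 40956 + 2*(-131)*(-91) = 40956 + 23842 = 64798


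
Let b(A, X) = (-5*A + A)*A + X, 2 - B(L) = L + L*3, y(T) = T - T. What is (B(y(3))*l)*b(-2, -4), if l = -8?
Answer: 320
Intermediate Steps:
y(T) = 0
B(L) = 2 - 4*L (B(L) = 2 - (L + L*3) = 2 - (L + 3*L) = 2 - 4*L)
b(A, X) = X - 4*A² (b(A, X) = (-4*A)*A + X = -4*A² + X = X - 4*A²)
(B(y(3))*l)*b(-2, -4) = ((2 - 4*0)*(-8))*(-4 - 4*(-2)²) = ((2 + 0)*(-8))*(-4 - 4*4) = (2*(-8))*(-4 - 16) = -16*(-20) = 320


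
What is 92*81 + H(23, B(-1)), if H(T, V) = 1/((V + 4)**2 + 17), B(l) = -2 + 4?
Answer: 394957/53 ≈ 7452.0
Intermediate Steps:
B(l) = 2
H(T, V) = 1/(17 + (4 + V)**2) (H(T, V) = 1/((4 + V)**2 + 17) = 1/(17 + (4 + V)**2))
92*81 + H(23, B(-1)) = 92*81 + 1/(17 + (4 + 2)**2) = 7452 + 1/(17 + 6**2) = 7452 + 1/(17 + 36) = 7452 + 1/53 = 394957/53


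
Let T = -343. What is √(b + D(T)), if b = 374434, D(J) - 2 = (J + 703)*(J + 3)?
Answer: 6*√7001 ≈ 502.03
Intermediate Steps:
D(J) = 2 + (3 + J)*(703 + J) (D(J) = 2 + (J + 703)*(J + 3) = 2 + (703 + J)*(3 + J) = 2 + (3 + J)*(703 + J))
√(b + D(T)) = √(374434 + (2111 + (-343)² + 706*(-343))) = √(374434 + (2111 + 117649 - 242158)) = √(374434 - 122398) = √252036 = 6*√7001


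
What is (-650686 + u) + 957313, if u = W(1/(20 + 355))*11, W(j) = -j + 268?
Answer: 116090614/375 ≈ 3.0958e+5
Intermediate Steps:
W(j) = 268 - j
u = 1105489/375 (u = (268 - 1/(20 + 355))*11 = (268 - 1/375)*11 = (100499/375)*11 = 1105489/375 ≈ 2948.0)
(-650686 + u) + 957313 = (-650686 + 1105489/375) + 957313 = -242901761/375 + 957313 = 116090614/375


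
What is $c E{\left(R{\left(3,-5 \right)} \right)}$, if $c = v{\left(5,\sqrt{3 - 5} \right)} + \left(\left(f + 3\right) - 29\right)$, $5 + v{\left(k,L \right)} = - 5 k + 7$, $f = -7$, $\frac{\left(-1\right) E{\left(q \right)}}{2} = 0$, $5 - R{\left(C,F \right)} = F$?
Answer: $0$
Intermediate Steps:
$R{\left(C,F \right)} = 5 - F$
$E{\left(q \right)} = 0$ ($E{\left(q \right)} = \left(-2\right) 0 = 0$)
$v{\left(k,L \right)} = 2 - 5 k$ ($v{\left(k,L \right)} = -5 - \left(-7 + 5 k\right) = 2 - 5 k$)
$c = -56$ ($c = \left(2 - 25\right) + \left(\left(-7 + 3\right) - 29\right) = \left(2 - 25\right) - 33 = -23 - 33 = -56$)
$c E{\left(R{\left(3,-5 \right)} \right)} = \left(-56\right) 0 = 0$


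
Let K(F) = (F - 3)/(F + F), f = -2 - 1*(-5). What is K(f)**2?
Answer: 0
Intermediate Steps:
f = 3 (f = -2 + 5 = 3)
K(F) = (-3 + F)/(2*F) (K(F) = (-3 + F)/((2*F)) = (-3 + F)*(1/(2*F)) = (-3 + F)/(2*F))
K(f)**2 = ((1/2)*(-3 + 3)/3)**2 = ((1/2)*(1/3)*0)**2 = 0**2 = 0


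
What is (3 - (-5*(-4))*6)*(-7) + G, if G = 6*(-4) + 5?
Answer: 800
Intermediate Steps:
G = -19 (G = -24 + 5 = -19)
(3 - (-5*(-4))*6)*(-7) + G = (3 - (-5*(-4))*6)*(-7) - 19 = (3 - 20*6)*(-7) - 19 = (3 - 1*120)*(-7) - 19 = (3 - 120)*(-7) - 19 = -117*(-7) - 19 = 819 - 19 = 800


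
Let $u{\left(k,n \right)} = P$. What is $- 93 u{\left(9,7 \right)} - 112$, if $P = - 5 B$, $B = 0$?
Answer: $-112$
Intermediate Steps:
$P = 0$ ($P = \left(-5\right) 0 = 0$)
$u{\left(k,n \right)} = 0$
$- 93 u{\left(9,7 \right)} - 112 = \left(-93\right) 0 - 112 = 0 - 112 = -112$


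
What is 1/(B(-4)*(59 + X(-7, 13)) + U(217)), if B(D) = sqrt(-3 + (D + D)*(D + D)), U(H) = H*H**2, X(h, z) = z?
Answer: 10218313/104413920249745 - 72*sqrt(61)/104413920249745 ≈ 9.7858e-8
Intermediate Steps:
U(H) = H**3
B(D) = sqrt(-3 + 4*D**2) (B(D) = sqrt(-3 + (2*D)*(2*D)) = sqrt(-3 + 4*D**2))
1/(B(-4)*(59 + X(-7, 13)) + U(217)) = 1/(sqrt(-3 + 4*(-4)**2)*(59 + 13) + 217**3) = 1/(sqrt(-3 + 4*16)*72 + 10218313) = 1/(sqrt(-3 + 64)*72 + 10218313) = 1/(sqrt(61)*72 + 10218313) = 1/(72*sqrt(61) + 10218313) = 1/(10218313 + 72*sqrt(61))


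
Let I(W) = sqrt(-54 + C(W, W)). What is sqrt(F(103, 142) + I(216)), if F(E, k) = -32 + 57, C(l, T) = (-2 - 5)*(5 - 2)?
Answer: sqrt(25 + 5*I*sqrt(3)) ≈ 5.0723 + 0.85367*I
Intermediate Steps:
C(l, T) = -21 (C(l, T) = -7*3 = -21)
F(E, k) = 25
I(W) = 5*I*sqrt(3) (I(W) = sqrt(-54 - 21) = sqrt(-75) = 5*I*sqrt(3))
sqrt(F(103, 142) + I(216)) = sqrt(25 + 5*I*sqrt(3))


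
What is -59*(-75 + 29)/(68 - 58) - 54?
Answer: 1087/5 ≈ 217.40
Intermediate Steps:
-59*(-75 + 29)/(68 - 58) - 54 = -(-2714)/10 - 54 = -59*(-23/5) - 54 = 1357/5 - 54 = 1087/5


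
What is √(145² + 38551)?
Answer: 2*√14894 ≈ 244.08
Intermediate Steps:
√(145² + 38551) = √(21025 + 38551) = √59576 = 2*√14894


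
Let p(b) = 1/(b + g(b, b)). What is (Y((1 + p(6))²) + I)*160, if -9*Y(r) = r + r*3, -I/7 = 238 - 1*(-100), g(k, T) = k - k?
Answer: -30671200/81 ≈ -3.7866e+5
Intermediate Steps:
g(k, T) = 0
I = -2366 (I = -7*(238 - 1*(-100)) = -7*(238 + 100) = -7*338 = -2366)
p(b) = 1/b (p(b) = 1/(b + 0) = 1/b)
Y(r) = -4*r/9 (Y(r) = -(r + r*3)/9 = -(r + 3*r)/9 = -4*r/9)
(Y((1 + p(6))²) + I)*160 = (-4*(1 + 1/6)²/9 - 2366)*160 = (-4*(1 + ⅙)²/9 - 2366)*160 = (-4*(7/6)²/9 - 2366)*160 = (-4/9*49/36 - 2366)*160 = (-49/81 - 2366)*160 = -191695/81*160 = -30671200/81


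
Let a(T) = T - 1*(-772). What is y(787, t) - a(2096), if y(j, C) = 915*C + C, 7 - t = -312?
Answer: 289336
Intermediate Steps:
a(T) = 772 + T (a(T) = T + 772 = 772 + T)
t = 319 (t = 7 - 1*(-312) = 7 + 312 = 319)
y(j, C) = 916*C
y(787, t) - a(2096) = 916*319 - (772 + 2096) = 292204 - 1*2868 = 292204 - 2868 = 289336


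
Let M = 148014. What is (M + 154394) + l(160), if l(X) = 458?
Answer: 302866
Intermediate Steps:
(M + 154394) + l(160) = (148014 + 154394) + 458 = 302408 + 458 = 302866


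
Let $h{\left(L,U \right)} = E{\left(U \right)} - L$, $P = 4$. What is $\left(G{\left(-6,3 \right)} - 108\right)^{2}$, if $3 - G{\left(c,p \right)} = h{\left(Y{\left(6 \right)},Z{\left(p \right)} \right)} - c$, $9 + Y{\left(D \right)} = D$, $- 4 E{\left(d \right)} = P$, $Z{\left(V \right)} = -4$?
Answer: $12769$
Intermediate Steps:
$E{\left(d \right)} = -1$ ($E{\left(d \right)} = \left(- \frac{1}{4}\right) 4 = -1$)
$Y{\left(D \right)} = -9 + D$
$h{\left(L,U \right)} = -1 - L$
$G{\left(c,p \right)} = 1 + c$ ($G{\left(c,p \right)} = 3 - \left(\left(-1 - \left(-9 + 6\right)\right) - c\right) = 3 - \left(\left(-1 - -3\right) - c\right) = 3 - \left(\left(-1 + 3\right) - c\right) = 3 - \left(2 - c\right) = 3 + \left(-2 + c\right) = 1 + c$)
$\left(G{\left(-6,3 \right)} - 108\right)^{2} = \left(\left(1 - 6\right) - 108\right)^{2} = \left(-5 - 108\right)^{2} = \left(-113\right)^{2} = 12769$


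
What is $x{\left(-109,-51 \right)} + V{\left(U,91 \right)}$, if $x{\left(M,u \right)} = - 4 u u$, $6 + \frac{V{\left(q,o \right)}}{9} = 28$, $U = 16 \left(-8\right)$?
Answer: $-10206$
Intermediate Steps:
$U = -128$
$V{\left(q,o \right)} = 198$ ($V{\left(q,o \right)} = -54 + 9 \cdot 28 = -54 + 252 = 198$)
$x{\left(M,u \right)} = - 4 u^{2}$
$x{\left(-109,-51 \right)} + V{\left(U,91 \right)} = - 4 \left(-51\right)^{2} + 198 = \left(-4\right) 2601 + 198 = -10404 + 198 = -10206$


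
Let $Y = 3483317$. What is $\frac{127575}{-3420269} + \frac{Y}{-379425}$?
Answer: $- \frac{11962286296648}{1297735565325} \approx -9.2178$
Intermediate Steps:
$\frac{127575}{-3420269} + \frac{Y}{-379425} = \frac{127575}{-3420269} + \frac{3483317}{-379425} = 127575 \left(- \frac{1}{3420269}\right) + 3483317 \left(- \frac{1}{379425}\right) = - \frac{127575}{3420269} - \frac{3483317}{379425} = - \frac{11962286296648}{1297735565325}$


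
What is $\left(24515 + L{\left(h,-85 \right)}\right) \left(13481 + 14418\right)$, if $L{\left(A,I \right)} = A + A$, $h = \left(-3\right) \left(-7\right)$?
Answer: $685115743$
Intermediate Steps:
$h = 21$
$L{\left(A,I \right)} = 2 A$
$\left(24515 + L{\left(h,-85 \right)}\right) \left(13481 + 14418\right) = \left(24515 + 2 \cdot 21\right) \left(13481 + 14418\right) = \left(24515 + 42\right) 27899 = 24557 \cdot 27899 = 685115743$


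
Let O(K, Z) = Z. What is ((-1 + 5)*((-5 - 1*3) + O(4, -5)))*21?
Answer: -1092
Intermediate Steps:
((-1 + 5)*((-5 - 1*3) + O(4, -5)))*21 = ((-1 + 5)*((-5 - 1*3) - 5))*21 = (4*((-5 - 3) - 5))*21 = (4*(-8 - 5))*21 = (4*(-13))*21 = -52*21 = -1092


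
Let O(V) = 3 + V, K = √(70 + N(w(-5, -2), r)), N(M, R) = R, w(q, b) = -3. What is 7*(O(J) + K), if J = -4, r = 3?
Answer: -7 + 7*√73 ≈ 52.808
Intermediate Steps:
K = √73 (K = √(70 + 3) = √73 ≈ 8.5440)
7*(O(J) + K) = 7*((3 - 4) + √73) = 7*(-1 + √73) = -7 + 7*√73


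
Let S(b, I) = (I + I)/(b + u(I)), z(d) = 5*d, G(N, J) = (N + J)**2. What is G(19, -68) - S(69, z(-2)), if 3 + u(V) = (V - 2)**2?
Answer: 50423/21 ≈ 2401.1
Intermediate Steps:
u(V) = -3 + (-2 + V)**2 (u(V) = -3 + (V - 2)**2 = -3 + (-2 + V)**2)
G(N, J) = (J + N)**2
S(b, I) = 2*I/(-3 + b + (-2 + I)**2) (S(b, I) = (I + I)/(b + (-3 + (-2 + I)**2)) = (2*I)/(-3 + b + (-2 + I)**2) = 2*I/(-3 + b + (-2 + I)**2))
G(19, -68) - S(69, z(-2)) = (-68 + 19)**2 - 2*5*(-2)/(-3 + 69 + (-2 + 5*(-2))**2) = (-49)**2 - 2*(-10)/(-3 + 69 + (-2 - 10)**2) = 2401 - 2*(-10)/(-3 + 69 + (-12)**2) = 2401 - 2*(-10)/(-3 + 69 + 144) = 2401 - 2*(-10)/210 = 2401 - 1*(-2/21) = 2401 + 2/21 = 50423/21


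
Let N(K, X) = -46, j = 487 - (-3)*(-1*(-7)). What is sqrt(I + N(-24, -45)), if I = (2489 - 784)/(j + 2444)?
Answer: I*sqrt(10995134)/492 ≈ 6.7396*I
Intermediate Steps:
j = 508 (j = 487 - (-3)*7 = 487 - 1*(-21) = 487 + 21 = 508)
I = 1705/2952 (I = (2489 - 784)/(508 + 2444) = 1705/2952 ≈ 0.57757)
sqrt(I + N(-24, -45)) = sqrt(1705/2952 - 46) = sqrt(-134087/2952) = I*sqrt(10995134)/492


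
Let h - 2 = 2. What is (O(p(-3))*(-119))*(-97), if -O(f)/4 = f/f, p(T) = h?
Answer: -46172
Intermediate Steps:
h = 4 (h = 2 + 2 = 4)
p(T) = 4
O(f) = -4 (O(f) = -4*f/f = -4*1 = -4)
(O(p(-3))*(-119))*(-97) = -4*(-119)*(-97) = 476*(-97) = -46172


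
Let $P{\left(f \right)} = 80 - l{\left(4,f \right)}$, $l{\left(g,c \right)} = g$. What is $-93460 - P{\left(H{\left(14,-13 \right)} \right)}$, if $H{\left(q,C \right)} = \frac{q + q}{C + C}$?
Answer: $-93536$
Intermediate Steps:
$H{\left(q,C \right)} = \frac{q}{C}$ ($H{\left(q,C \right)} = \frac{2 q}{2 C} = 2 q \frac{1}{2 C} = \frac{q}{C}$)
$P{\left(f \right)} = 76$ ($P{\left(f \right)} = 80 - 4 = 76$)
$-93460 - P{\left(H{\left(14,-13 \right)} \right)} = -93460 - 76 = -93536$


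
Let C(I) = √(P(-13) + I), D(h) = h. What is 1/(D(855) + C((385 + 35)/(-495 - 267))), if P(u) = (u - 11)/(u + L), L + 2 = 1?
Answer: 760095/649880191 - √919226/649880191 ≈ 0.0011681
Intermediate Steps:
L = -1 (L = -2 + 1 = -1)
P(u) = (-11 + u)/(-1 + u) (P(u) = (u - 11)/(u - 1) = (-11 + u)/(-1 + u))
C(I) = √(12/7 + I) (C(I) = √((-11 - 13)/(-1 - 13) + I) = √(-24/(-14) + I) = √(-1/14*(-24) + I) = √(12/7 + I))
1/(D(855) + C((385 + 35)/(-495 - 267))) = 1/(855 + √(84 + 49*((385 + 35)/(-495 - 267)))/7) = 1/(855 + √(84 + 49*(420/(-762)))/7) = 1/(855 + √(84 + 49*(420*(-1/762)))/7) = 1/(855 + √(84 + 49*(-70/127))/7) = 1/(855 + √(84 - 3430/127)/7) = 1/(855 + √(7238/127)/7) = 1/(855 + (√919226/127)/7) = 1/(855 + √919226/889)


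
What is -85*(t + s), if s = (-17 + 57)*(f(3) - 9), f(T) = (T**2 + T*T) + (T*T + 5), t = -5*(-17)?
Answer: -85425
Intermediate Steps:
t = 85
f(T) = 5 + 3*T**2 (f(T) = (T**2 + T**2) + (T**2 + 5) = 2*T**2 + (5 + T**2) = 5 + 3*T**2)
s = 920 (s = (-17 + 57)*((5 + 3*3**2) - 9) = 40*((5 + 3*9) - 9) = 40*((5 + 27) - 9) = 40*(32 - 9) = 40*23 = 920)
-85*(t + s) = -85*(85 + 920) = -85*1005 = -85425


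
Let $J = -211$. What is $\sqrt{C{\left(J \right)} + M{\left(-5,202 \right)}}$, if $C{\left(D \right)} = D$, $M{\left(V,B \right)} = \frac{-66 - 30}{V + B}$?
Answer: $\frac{i \sqrt{8207611}}{197} \approx 14.543 i$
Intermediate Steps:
$M{\left(V,B \right)} = - \frac{96}{B + V}$
$\sqrt{C{\left(J \right)} + M{\left(-5,202 \right)}} = \sqrt{-211 - \frac{96}{202 - 5}} = \sqrt{-211 - \frac{96}{197}} = \sqrt{- \frac{41663}{197}} = \frac{i \sqrt{8207611}}{197}$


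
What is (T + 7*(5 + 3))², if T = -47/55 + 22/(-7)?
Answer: 400840441/148225 ≈ 2704.3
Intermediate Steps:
T = -1539/385 (T = -47*1/55 + 22*(-⅐) = -47/55 - 22/7 = -1539/385 ≈ -3.9974)
(T + 7*(5 + 3))² = (-1539/385 + 7*(5 + 3))² = (-1539/385 + 7*8)² = (-1539/385 + 56)² = (20021/385)² = 400840441/148225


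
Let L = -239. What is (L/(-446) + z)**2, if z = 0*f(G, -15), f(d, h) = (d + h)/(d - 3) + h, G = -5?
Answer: 57121/198916 ≈ 0.28716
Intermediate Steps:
f(d, h) = h + (d + h)/(-3 + d) (f(d, h) = (d + h)/(-3 + d) + h = h + (d + h)/(-3 + d))
z = 0 (z = 0*((-5 - 2*(-15) - 5*(-15))/(-3 - 5)) = 0*((-5 + 30 + 75)/(-8)) = 0*(-1/8*100) = 0*(-25/2) = 0)
(L/(-446) + z)**2 = (-239/(-446) + 0)**2 = (-239*(-1/446) + 0)**2 = (239/446 + 0)**2 = (239/446)**2 = 57121/198916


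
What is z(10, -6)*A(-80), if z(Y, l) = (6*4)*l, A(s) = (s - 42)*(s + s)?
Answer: -2810880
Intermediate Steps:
A(s) = 2*s*(-42 + s) (A(s) = (-42 + s)*(2*s) = 2*s*(-42 + s))
z(Y, l) = 24*l
z(10, -6)*A(-80) = (24*(-6))*(2*(-80)*(-42 - 80)) = -288*(-80)*(-122) = -144*19520 = -2810880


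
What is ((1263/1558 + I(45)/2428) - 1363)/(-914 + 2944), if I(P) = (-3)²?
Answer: -2576454263/3839566360 ≈ -0.67103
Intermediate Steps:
I(P) = 9
((1263/1558 + I(45)/2428) - 1363)/(-914 + 2944) = ((1263/1558 + 9/2428) - 1363)/(-914 + 2944) = ((1263*(1/1558) + 9*(1/2428)) - 1363)/2030 = ((1263/1558 + 9/2428) - 1363)*(1/2030) = (1540293/1891412 - 1363)*(1/2030) = -2576454263/1891412*1/2030 = -2576454263/3839566360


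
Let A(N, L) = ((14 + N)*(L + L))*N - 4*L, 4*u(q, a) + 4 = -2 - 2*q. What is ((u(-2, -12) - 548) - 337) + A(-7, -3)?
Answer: -1159/2 ≈ -579.50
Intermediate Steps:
u(q, a) = -3/2 - q/2 (u(q, a) = -1 + (-2 - 2*q)/4 = -1 + (-½ - q/2) = -3/2 - q/2)
A(N, L) = -4*L + 2*L*N*(14 + N) (A(N, L) = ((14 + N)*(2*L))*N - 4*L = (2*L*(14 + N))*N - 4*L = 2*L*N*(14 + N) - 4*L = -4*L + 2*L*N*(14 + N))
((u(-2, -12) - 548) - 337) + A(-7, -3) = (((-3/2 - ½*(-2)) - 548) - 337) + 2*(-3)*(-2 + (-7)² + 14*(-7)) = (((-3/2 + 1) - 548) - 337) + 2*(-3)*(-2 + 49 - 98) = ((-½ - 548) - 337) + 2*(-3)*(-51) = (-1097/2 - 337) + 306 = -1771/2 + 306 = -1159/2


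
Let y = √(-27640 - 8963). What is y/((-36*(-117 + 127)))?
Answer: -7*I*√83/120 ≈ -0.53144*I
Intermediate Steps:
y = 21*I*√83 (y = √(-36603) = 21*I*√83 ≈ 191.32*I)
y/((-36*(-117 + 127))) = (21*I*√83)/((-36*(-117 + 127))) = (21*I*√83)/((-36*10)) = (21*I*√83)/((-1*360)) = (21*I*√83)/(-360) = (21*I*√83)*(-1/360) = -7*I*√83/120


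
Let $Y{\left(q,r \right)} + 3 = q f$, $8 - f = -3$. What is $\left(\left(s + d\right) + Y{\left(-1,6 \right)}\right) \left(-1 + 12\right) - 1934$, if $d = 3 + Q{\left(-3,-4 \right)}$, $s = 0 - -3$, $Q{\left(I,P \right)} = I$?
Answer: $-2055$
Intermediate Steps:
$f = 11$ ($f = 8 - -3 = 8 + 3 = 11$)
$Y{\left(q,r \right)} = -3 + 11 q$ ($Y{\left(q,r \right)} = -3 + q 11 = -3 + 11 q$)
$s = 3$ ($s = 0 + 3 = 3$)
$d = 0$ ($d = 3 - 3 = 0$)
$\left(\left(s + d\right) + Y{\left(-1,6 \right)}\right) \left(-1 + 12\right) - 1934 = \left(\left(3 + 0\right) + \left(-3 + 11 \left(-1\right)\right)\right) \left(-1 + 12\right) - 1934 = \left(3 - 14\right) 11 - 1934 = \left(-11\right) 11 - 1934 = -121 - 1934 = -2055$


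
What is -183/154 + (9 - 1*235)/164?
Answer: -8102/3157 ≈ -2.5664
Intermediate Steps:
-183/154 + (9 - 1*235)/164 = -183*1/154 + (9 - 235)*(1/164) = -183/154 - 226*1/164 = -183/154 - 113/82 = -8102/3157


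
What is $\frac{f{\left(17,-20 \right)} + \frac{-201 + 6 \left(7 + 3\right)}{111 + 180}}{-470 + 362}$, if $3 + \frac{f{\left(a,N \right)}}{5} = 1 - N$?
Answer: $- \frac{8683}{10476} \approx -0.82885$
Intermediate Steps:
$f{\left(a,N \right)} = -10 - 5 N$ ($f{\left(a,N \right)} = -15 + 5 \left(1 - N\right) = -15 - \left(-5 + 5 N\right) = -10 - 5 N$)
$\frac{f{\left(17,-20 \right)} + \frac{-201 + 6 \left(7 + 3\right)}{111 + 180}}{-470 + 362} = \frac{\left(-10 - -100\right) + \frac{-201 + 6 \left(7 + 3\right)}{111 + 180}}{-470 + 362} = \frac{\left(-10 + 100\right) + \frac{-201 + 6 \cdot 10}{291}}{-108} = \left(90 + \left(-201 + 60\right) \frac{1}{291}\right) \left(- \frac{1}{108}\right) = \left(90 - \frac{47}{97}\right) \left(- \frac{1}{108}\right) = \frac{8683}{97} \left(- \frac{1}{108}\right) = - \frac{8683}{10476}$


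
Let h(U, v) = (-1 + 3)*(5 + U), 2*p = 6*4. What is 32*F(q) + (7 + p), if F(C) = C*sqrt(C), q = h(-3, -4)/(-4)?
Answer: 19 - 32*I ≈ 19.0 - 32.0*I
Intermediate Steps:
p = 12 (p = (6*4)/2 = (1/2)*24 = 12)
h(U, v) = 10 + 2*U (h(U, v) = 2*(5 + U) = 10 + 2*U)
q = -1 (q = (10 + 2*(-3))/(-4) = (10 - 6)*(-1/4) = 4*(-1/4) = -1)
F(C) = C**(3/2)
32*F(q) + (7 + p) = 32*(-1)**(3/2) + (7 + 12) = 32*(-I) + 19 = -32*I + 19 = 19 - 32*I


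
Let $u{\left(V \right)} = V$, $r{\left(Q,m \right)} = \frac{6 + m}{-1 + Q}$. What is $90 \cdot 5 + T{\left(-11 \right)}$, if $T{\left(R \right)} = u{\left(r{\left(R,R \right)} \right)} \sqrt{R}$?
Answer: $450 + \frac{5 i \sqrt{11}}{12} \approx 450.0 + 1.3819 i$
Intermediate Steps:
$r{\left(Q,m \right)} = \frac{6 + m}{-1 + Q}$
$T{\left(R \right)} = \frac{\sqrt{R} \left(6 + R\right)}{-1 + R}$ ($T{\left(R \right)} = \frac{6 + R}{-1 + R} \sqrt{R} = \frac{\sqrt{R} \left(6 + R\right)}{-1 + R}$)
$90 \cdot 5 + T{\left(-11 \right)} = 90 \cdot 5 + \frac{\sqrt{-11} \left(6 - 11\right)}{-1 - 11} = 450 + i \sqrt{11} \frac{1}{-12} \left(-5\right) = 450 + i \sqrt{11} \left(- \frac{1}{12}\right) \left(-5\right) = 450 + \frac{5 i \sqrt{11}}{12}$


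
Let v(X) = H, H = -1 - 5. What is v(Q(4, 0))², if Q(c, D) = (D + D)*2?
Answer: 36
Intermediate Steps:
Q(c, D) = 4*D (Q(c, D) = (2*D)*2 = 4*D)
H = -6
v(X) = -6
v(Q(4, 0))² = (-6)² = 36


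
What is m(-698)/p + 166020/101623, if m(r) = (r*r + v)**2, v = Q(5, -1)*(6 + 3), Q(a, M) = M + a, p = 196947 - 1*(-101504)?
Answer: 24125636081799820/30329485973 ≈ 7.9545e+5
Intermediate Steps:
p = 298451 (p = 196947 + 101504 = 298451)
v = 36 (v = (-1 + 5)*(6 + 3) = 4*9 = 36)
m(r) = (36 + r**2)**2 (m(r) = (r*r + 36)**2 = (r**2 + 36)**2 = (36 + r**2)**2)
m(-698)/p + 166020/101623 = (36 + (-698)**2)**2/298451 + 166020/101623 = (36 + 487204)**2*(1/298451) + 166020*(1/101623) = 487240**2*(1/298451) + 166020/101623 = 237402817600*(1/298451) + 166020/101623 = 237402817600/298451 + 166020/101623 = 24125636081799820/30329485973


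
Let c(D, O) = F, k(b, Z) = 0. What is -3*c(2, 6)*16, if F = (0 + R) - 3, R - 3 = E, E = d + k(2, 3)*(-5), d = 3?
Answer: -144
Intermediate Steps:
E = 3 (E = 3 + 0*(-5) = 3 + 0 = 3)
R = 6 (R = 3 + 3 = 6)
F = 3 (F = (0 + 6) - 3 = 6 - 3 = 3)
c(D, O) = 3
-3*c(2, 6)*16 = -3*3*16 = -9*16 = -144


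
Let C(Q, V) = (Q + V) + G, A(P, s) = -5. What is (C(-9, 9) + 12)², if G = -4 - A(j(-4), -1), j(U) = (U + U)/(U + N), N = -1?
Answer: 169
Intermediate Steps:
j(U) = 2*U/(-1 + U) (j(U) = (U + U)/(U - 1) = (2*U)/(-1 + U) = 2*U/(-1 + U))
G = 1 (G = -4 - 1*(-5) = -4 + 5 = 1)
C(Q, V) = 1 + Q + V (C(Q, V) = (Q + V) + 1 = 1 + Q + V)
(C(-9, 9) + 12)² = ((1 - 9 + 9) + 12)² = (1 + 12)² = 13² = 169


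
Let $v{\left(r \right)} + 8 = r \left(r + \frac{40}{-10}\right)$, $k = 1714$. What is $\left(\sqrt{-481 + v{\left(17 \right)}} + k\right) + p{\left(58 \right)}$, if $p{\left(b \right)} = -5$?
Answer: $1709 + 2 i \sqrt{67} \approx 1709.0 + 16.371 i$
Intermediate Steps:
$v{\left(r \right)} = -8 + r \left(-4 + r\right)$ ($v{\left(r \right)} = -8 + r \left(r + \frac{40}{-10}\right) = -8 + r \left(r + 40 \left(- \frac{1}{10}\right)\right) = -8 + r \left(r - 4\right) = -8 + r \left(-4 + r\right)$)
$\left(\sqrt{-481 + v{\left(17 \right)}} + k\right) + p{\left(58 \right)} = \left(\sqrt{-481 - \left(76 - 289\right)} + 1714\right) - 5 = \left(\sqrt{-481 - -213} + 1714\right) - 5 = \left(\sqrt{-481 + 213} + 1714\right) - 5 = \left(\sqrt{-268} + 1714\right) - 5 = \left(2 i \sqrt{67} + 1714\right) - 5 = \left(1714 + 2 i \sqrt{67}\right) - 5 = 1709 + 2 i \sqrt{67}$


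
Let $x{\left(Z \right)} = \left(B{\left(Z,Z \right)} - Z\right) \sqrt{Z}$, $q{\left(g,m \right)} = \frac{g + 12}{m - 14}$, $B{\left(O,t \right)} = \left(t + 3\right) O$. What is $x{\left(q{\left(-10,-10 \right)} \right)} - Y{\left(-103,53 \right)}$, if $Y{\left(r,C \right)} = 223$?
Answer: $-223 - \frac{23 i \sqrt{3}}{864} \approx -223.0 - 0.046108 i$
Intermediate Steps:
$B{\left(O,t \right)} = O \left(3 + t\right)$ ($B{\left(O,t \right)} = \left(3 + t\right) O = O \left(3 + t\right)$)
$q{\left(g,m \right)} = \frac{12 + g}{-14 + m}$
$x{\left(Z \right)} = \sqrt{Z} \left(- Z + Z \left(3 + Z\right)\right)$ ($x{\left(Z \right)} = \left(Z \left(3 + Z\right) - Z\right) \sqrt{Z} = \left(- Z + Z \left(3 + Z\right)\right) \sqrt{Z} = \sqrt{Z} \left(- Z + Z \left(3 + Z\right)\right)$)
$x{\left(q{\left(-10,-10 \right)} \right)} - Y{\left(-103,53 \right)} = \left(\frac{12 - 10}{-14 - 10}\right)^{\frac{3}{2}} \left(2 + \frac{12 - 10}{-14 - 10}\right) - 223 = \left(\frac{1}{-24} \cdot 2\right)^{\frac{3}{2}} \left(2 + \frac{1}{-24} \cdot 2\right) - 223 = \left(\left(- \frac{1}{24}\right) 2\right)^{\frac{3}{2}} \left(2 - \frac{1}{12}\right) - 223 = \left(- \frac{1}{12}\right)^{\frac{3}{2}} \left(2 - \frac{1}{12}\right) - 223 = - \frac{i \sqrt{3}}{72} \cdot \frac{23}{12} - 223 = - \frac{23 i \sqrt{3}}{864} - 223 = -223 - \frac{23 i \sqrt{3}}{864}$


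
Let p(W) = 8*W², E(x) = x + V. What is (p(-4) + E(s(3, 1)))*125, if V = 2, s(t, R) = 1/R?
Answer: 16375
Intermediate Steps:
E(x) = 2 + x (E(x) = x + 2 = 2 + x)
(p(-4) + E(s(3, 1)))*125 = (8*(-4)² + (2 + 1/1))*125 = (8*16 + (2 + 1))*125 = (128 + 3)*125 = 131*125 = 16375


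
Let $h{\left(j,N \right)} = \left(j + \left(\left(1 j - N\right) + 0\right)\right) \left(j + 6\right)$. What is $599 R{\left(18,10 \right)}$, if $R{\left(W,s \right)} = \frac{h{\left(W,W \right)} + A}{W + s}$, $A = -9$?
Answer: $\frac{253377}{28} \approx 9049.2$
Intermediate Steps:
$h{\left(j,N \right)} = \left(6 + j\right) \left(- N + 2 j\right)$ ($h{\left(j,N \right)} = \left(j + \left(\left(j - N\right) + 0\right)\right) \left(6 + j\right) = \left(j - \left(N - j\right)\right) \left(6 + j\right) = \left(- N + 2 j\right) \left(6 + j\right) = \left(6 + j\right) \left(- N + 2 j\right)$)
$R{\left(W,s \right)} = \frac{-9 + W^{2} + 6 W}{W + s}$ ($R{\left(W,s \right)} = \frac{\left(- 6 W + 2 W^{2} + 12 W - W W\right) - 9}{W + s} = \frac{\left(- 6 W + 2 W^{2} + 12 W - W^{2}\right) - 9}{W + s} = \frac{\left(W^{2} + 6 W\right) - 9}{W + s} = \frac{-9 + W^{2} + 6 W}{W + s}$)
$599 R{\left(18,10 \right)} = 599 \frac{-9 + 18^{2} + 6 \cdot 18}{18 + 10} = 599 \frac{-9 + 324 + 108}{28} = 599 \cdot \frac{1}{28} \cdot 423 = 599 \cdot \frac{423}{28} = \frac{253377}{28}$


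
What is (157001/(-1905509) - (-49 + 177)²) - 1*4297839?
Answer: -8220790911508/1905509 ≈ -4.3142e+6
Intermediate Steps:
(157001/(-1905509) - (-49 + 177)²) - 1*4297839 = (157001*(-1/1905509) - 1*128²) - 4297839 = (-157001/1905509 - 1*16384) - 4297839 = (-157001/1905509 - 16384) - 4297839 = -31220016457/1905509 - 4297839 = -8220790911508/1905509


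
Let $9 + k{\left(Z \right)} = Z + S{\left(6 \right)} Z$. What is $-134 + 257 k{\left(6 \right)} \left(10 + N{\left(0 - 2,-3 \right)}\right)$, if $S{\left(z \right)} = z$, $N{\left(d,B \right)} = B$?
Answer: $59233$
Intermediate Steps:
$k{\left(Z \right)} = -9 + 7 Z$ ($k{\left(Z \right)} = -9 + \left(Z + 6 Z\right) = -9 + 7 Z$)
$-134 + 257 k{\left(6 \right)} \left(10 + N{\left(0 - 2,-3 \right)}\right) = -134 + 257 \left(-9 + 7 \cdot 6\right) \left(10 - 3\right) = -134 + 257 \left(-9 + 42\right) 7 = -134 + 257 \cdot 33 \cdot 7 = -134 + 257 \cdot 231 = -134 + 59367 = 59233$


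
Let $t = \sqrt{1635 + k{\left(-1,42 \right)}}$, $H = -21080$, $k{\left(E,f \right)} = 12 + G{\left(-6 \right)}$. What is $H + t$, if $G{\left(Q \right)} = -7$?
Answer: $-21080 + 2 \sqrt{410} \approx -21040.0$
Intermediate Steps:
$k{\left(E,f \right)} = 5$ ($k{\left(E,f \right)} = 12 - 7 = 5$)
$t = 2 \sqrt{410}$ ($t = \sqrt{1635 + 5} = \sqrt{1640} = 2 \sqrt{410} \approx 40.497$)
$H + t = -21080 + 2 \sqrt{410}$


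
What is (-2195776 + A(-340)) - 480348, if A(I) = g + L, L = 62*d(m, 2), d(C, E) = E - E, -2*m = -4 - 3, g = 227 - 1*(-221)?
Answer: -2675676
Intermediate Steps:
g = 448 (g = 227 + 221 = 448)
m = 7/2 (m = -(-4 - 3)/2 = -1/2*(-7) = 7/2 ≈ 3.5000)
d(C, E) = 0
L = 0 (L = 62*0 = 0)
A(I) = 448 (A(I) = 448 + 0 = 448)
(-2195776 + A(-340)) - 480348 = (-2195776 + 448) - 480348 = -2195328 - 480348 = -2675676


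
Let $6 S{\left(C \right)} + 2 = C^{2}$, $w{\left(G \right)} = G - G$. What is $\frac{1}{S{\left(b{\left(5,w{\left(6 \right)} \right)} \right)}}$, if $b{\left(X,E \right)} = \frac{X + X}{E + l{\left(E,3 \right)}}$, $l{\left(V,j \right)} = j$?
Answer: $\frac{27}{41} \approx 0.65854$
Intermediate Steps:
$w{\left(G \right)} = 0$
$b{\left(X,E \right)} = \frac{2 X}{3 + E}$ ($b{\left(X,E \right)} = \frac{X + X}{E + 3} = \frac{2 X}{3 + E}$)
$S{\left(C \right)} = - \frac{1}{3} + \frac{C^{2}}{6}$
$\frac{1}{S{\left(b{\left(5,w{\left(6 \right)} \right)} \right)}} = \frac{1}{- \frac{1}{3} + \frac{\left(2 \cdot 5 \frac{1}{3 + 0}\right)^{2}}{6}} = \frac{1}{- \frac{1}{3} + \frac{\left(2 \cdot 5 \cdot \frac{1}{3}\right)^{2}}{6}} = \frac{1}{- \frac{1}{3} + \frac{\left(\frac{10}{3}\right)^{2}}{6}} = \frac{1}{- \frac{1}{3} + \frac{1}{6} \cdot \frac{100}{9}} = \frac{1}{- \frac{1}{3} + \frac{50}{27}} = \frac{1}{\frac{41}{27}} = \frac{27}{41}$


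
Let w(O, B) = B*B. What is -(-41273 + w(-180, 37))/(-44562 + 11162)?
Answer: -4988/4175 ≈ -1.1947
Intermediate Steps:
w(O, B) = B²
-(-41273 + w(-180, 37))/(-44562 + 11162) = -(-41273 + 37²)/(-44562 + 11162) = -(-41273 + 1369)/(-33400) = -(-39904)*(-1)/33400 = -1*4988/4175 = -4988/4175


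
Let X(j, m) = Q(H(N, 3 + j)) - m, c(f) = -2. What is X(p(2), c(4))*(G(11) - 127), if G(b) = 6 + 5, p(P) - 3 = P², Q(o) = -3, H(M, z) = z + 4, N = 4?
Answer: 116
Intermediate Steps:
H(M, z) = 4 + z
p(P) = 3 + P²
X(j, m) = -3 - m
G(b) = 11
X(p(2), c(4))*(G(11) - 127) = (-3 - 1*(-2))*(11 - 127) = (-3 + 2)*(-116) = -1*(-116) = 116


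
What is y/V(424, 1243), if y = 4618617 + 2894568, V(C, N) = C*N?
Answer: 7513185/527032 ≈ 14.256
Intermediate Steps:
y = 7513185
y/V(424, 1243) = 7513185/((424*1243)) = 7513185/527032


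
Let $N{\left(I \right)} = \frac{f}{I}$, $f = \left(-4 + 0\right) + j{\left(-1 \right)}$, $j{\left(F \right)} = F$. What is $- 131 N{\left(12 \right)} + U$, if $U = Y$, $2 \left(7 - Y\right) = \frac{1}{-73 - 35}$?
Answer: $\frac{13303}{216} \approx 61.588$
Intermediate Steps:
$Y = \frac{1513}{216}$ ($Y = 7 - \frac{1}{2 \left(-73 - 35\right)} = 7 - \frac{1}{2 \left(-108\right)} = 7 - - \frac{1}{216} = 7 + \frac{1}{216} = \frac{1513}{216} \approx 7.0046$)
$f = -5$ ($f = \left(-4 + 0\right) - 1 = -4 - 1 = -5$)
$N{\left(I \right)} = - \frac{5}{I}$
$U = \frac{1513}{216} \approx 7.0046$
$- 131 N{\left(12 \right)} + U = - 131 \left(- \frac{5}{12}\right) + \frac{1513}{216} = - 131 \left(\left(-5\right) \frac{1}{12}\right) + \frac{1513}{216} = \left(-131\right) \left(- \frac{5}{12}\right) + \frac{1513}{216} = \frac{655}{12} + \frac{1513}{216} = \frac{13303}{216}$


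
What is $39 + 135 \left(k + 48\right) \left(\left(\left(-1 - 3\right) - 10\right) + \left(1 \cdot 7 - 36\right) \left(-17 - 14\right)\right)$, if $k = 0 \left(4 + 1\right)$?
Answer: $5734839$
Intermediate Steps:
$k = 0$ ($k = 0 \cdot 5 = 0$)
$39 + 135 \left(k + 48\right) \left(\left(\left(-1 - 3\right) - 10\right) + \left(1 \cdot 7 - 36\right) \left(-17 - 14\right)\right) = 39 + 135 \left(0 + 48\right) \left(\left(\left(-1 - 3\right) - 10\right) + \left(1 \cdot 7 - 36\right) \left(-17 - 14\right)\right) = 39 + 135 \cdot 48 \left(\left(-4 - 10\right) + \left(7 - 36\right) \left(-31\right)\right) = 39 + 135 \cdot 48 \left(-14 - -899\right) = 39 + 135 \cdot 48 \left(-14 + 899\right) = 39 + 135 \cdot 48 \cdot 885 = 39 + 135 \cdot 42480 = 39 + 5734800 = 5734839$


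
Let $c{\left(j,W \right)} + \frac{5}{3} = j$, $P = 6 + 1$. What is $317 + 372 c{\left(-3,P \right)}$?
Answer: $-1419$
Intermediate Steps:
$P = 7$
$c{\left(j,W \right)} = - \frac{5}{3} + j$
$317 + 372 c{\left(-3,P \right)} = 317 + 372 \left(- \frac{5}{3} - 3\right) = 317 + 372 \left(- \frac{14}{3}\right) = 317 - 1736 = -1419$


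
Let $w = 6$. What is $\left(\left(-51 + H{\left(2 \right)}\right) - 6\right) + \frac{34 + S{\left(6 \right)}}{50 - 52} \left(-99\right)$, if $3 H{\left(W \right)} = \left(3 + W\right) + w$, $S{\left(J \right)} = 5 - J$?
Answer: $\frac{9481}{6} \approx 1580.2$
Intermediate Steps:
$H{\left(W \right)} = 3 + \frac{W}{3}$ ($H{\left(W \right)} = \frac{\left(3 + W\right) + 6}{3} = \frac{9 + W}{3} = 3 + \frac{W}{3}$)
$\left(\left(-51 + H{\left(2 \right)}\right) - 6\right) + \frac{34 + S{\left(6 \right)}}{50 - 52} \left(-99\right) = \left(\left(-51 + \left(3 + \frac{1}{3} \cdot 2\right)\right) - 6\right) + \frac{34 + \left(5 - 6\right)}{50 - 52} \left(-99\right) = \left(\left(-51 + \left(3 + \frac{2}{3}\right)\right) - 6\right) + \frac{34 + \left(5 - 6\right)}{-2} \left(-99\right) = \left(\left(-51 + \frac{11}{3}\right) - 6\right) + \left(34 - 1\right) \left(- \frac{1}{2}\right) \left(-99\right) = \left(- \frac{142}{3} - 6\right) + 33 \left(- \frac{1}{2}\right) \left(-99\right) = - \frac{160}{3} - - \frac{3267}{2} = - \frac{160}{3} + \frac{3267}{2} = \frac{9481}{6}$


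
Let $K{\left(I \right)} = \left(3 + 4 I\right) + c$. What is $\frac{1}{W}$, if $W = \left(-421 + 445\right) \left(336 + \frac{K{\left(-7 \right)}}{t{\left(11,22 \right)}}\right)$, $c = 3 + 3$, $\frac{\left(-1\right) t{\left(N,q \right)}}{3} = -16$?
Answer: $\frac{2}{16109} \approx 0.00012415$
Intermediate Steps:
$t{\left(N,q \right)} = 48$ ($t{\left(N,q \right)} = \left(-3\right) \left(-16\right) = 48$)
$c = 6$
$K{\left(I \right)} = 9 + 4 I$ ($K{\left(I \right)} = \left(3 + 4 I\right) + 6 = 9 + 4 I$)
$W = \frac{16109}{2}$ ($W = \left(-421 + 445\right) \left(336 + \frac{9 + 4 \left(-7\right)}{48}\right) = 24 \left(336 + \left(9 - 28\right) \frac{1}{48}\right) = 24 \left(336 - \frac{19}{48}\right) = 24 \cdot \frac{16109}{48} = \frac{16109}{2} \approx 8054.5$)
$\frac{1}{W} = \frac{1}{\frac{16109}{2}} = \frac{2}{16109}$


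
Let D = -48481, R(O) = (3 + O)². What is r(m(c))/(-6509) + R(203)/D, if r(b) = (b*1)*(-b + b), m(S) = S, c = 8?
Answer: -42436/48481 ≈ -0.87531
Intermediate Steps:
r(b) = 0 (r(b) = b*0 = 0)
r(m(c))/(-6509) + R(203)/D = 0/(-6509) + (3 + 203)²/(-48481) = 0*(-1/6509) + 206²*(-1/48481) = 0 + 42436*(-1/48481) = 0 - 42436/48481 = -42436/48481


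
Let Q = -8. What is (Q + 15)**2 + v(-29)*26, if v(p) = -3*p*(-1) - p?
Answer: -1459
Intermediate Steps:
v(p) = 2*p (v(p) = 3*p - p = 2*p)
(Q + 15)**2 + v(-29)*26 = (-8 + 15)**2 + (2*(-29))*26 = 7**2 - 58*26 = 49 - 1508 = -1459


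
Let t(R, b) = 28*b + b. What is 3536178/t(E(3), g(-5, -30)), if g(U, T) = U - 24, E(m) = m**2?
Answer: -3536178/841 ≈ -4204.7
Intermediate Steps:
g(U, T) = -24 + U
t(R, b) = 29*b
3536178/t(E(3), g(-5, -30)) = 3536178/((29*(-24 - 5))) = 3536178/((29*(-29))) = 3536178/(-841) = 3536178*(-1/841) = -3536178/841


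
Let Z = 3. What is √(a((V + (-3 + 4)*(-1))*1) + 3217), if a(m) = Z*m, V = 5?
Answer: √3229 ≈ 56.824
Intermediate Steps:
a(m) = 3*m
√(a((V + (-3 + 4)*(-1))*1) + 3217) = √(3*((5 + (-3 + 4)*(-1))*1) + 3217) = √(3*((5 + 1*(-1))*1) + 3217) = √(3*((5 - 1)*1) + 3217) = √(3*(4*1) + 3217) = √(3*4 + 3217) = √(12 + 3217) = √3229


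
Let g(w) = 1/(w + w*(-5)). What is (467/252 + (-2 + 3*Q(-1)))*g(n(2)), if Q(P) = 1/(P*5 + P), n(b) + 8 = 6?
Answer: -163/2016 ≈ -0.080853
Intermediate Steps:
n(b) = -2 (n(b) = -8 + 6 = -2)
g(w) = -1/(4*w) (g(w) = 1/(w - 5*w) = 1/(-4*w) = -1/(4*w))
Q(P) = 1/(6*P) (Q(P) = 1/(5*P + P) = 1/(6*P))
(467/252 + (-2 + 3*Q(-1)))*g(n(2)) = (467/252 + (-2 + 3*((⅙)/(-1))))*(-¼/(-2)) = (467*(1/252) + (-2 + 3*((⅙)*(-1))))*(-¼*(-½)) = (467/252 + (-2 + 3*(-⅙)))*(⅛) = (467/252 + (-2 - ½))*(⅛) = (467/252 - 5/2)*(⅛) = -163/252*⅛ = -163/2016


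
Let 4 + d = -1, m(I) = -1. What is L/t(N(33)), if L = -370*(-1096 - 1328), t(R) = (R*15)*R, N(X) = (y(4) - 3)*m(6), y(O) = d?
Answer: 3737/4 ≈ 934.25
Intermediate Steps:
d = -5 (d = -4 - 1 = -5)
y(O) = -5
N(X) = 8 (N(X) = (-5 - 3)*(-1) = -8*(-1) = 8)
t(R) = 15*R² (t(R) = (15*R)*R = 15*R²)
L = 896880 (L = -370*(-2424) = 896880)
L/t(N(33)) = 896880/((15*8²)) = 896880/((15*64)) = 896880/960 = 896880*(1/960) = 3737/4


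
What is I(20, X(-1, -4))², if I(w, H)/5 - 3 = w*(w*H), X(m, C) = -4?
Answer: 63760225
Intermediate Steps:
I(w, H) = 15 + 5*H*w² (I(w, H) = 15 + 5*(w*(w*H)) = 15 + 5*(w*(H*w)) = 15 + 5*(H*w²) = 15 + 5*H*w²)
I(20, X(-1, -4))² = (15 + 5*(-4)*20²)² = (15 + 5*(-4)*400)² = (15 - 8000)² = (-7985)² = 63760225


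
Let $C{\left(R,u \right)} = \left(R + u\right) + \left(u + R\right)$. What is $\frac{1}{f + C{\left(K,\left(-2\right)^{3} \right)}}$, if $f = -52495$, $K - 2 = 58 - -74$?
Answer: $- \frac{1}{52243} \approx -1.9141 \cdot 10^{-5}$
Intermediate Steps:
$K = 134$ ($K = 2 + \left(58 - -74\right) = 2 + \left(58 + 74\right) = 2 + 132 = 134$)
$C{\left(R,u \right)} = 2 R + 2 u$ ($C{\left(R,u \right)} = \left(R + u\right) + \left(R + u\right) = 2 R + 2 u$)
$\frac{1}{f + C{\left(K,\left(-2\right)^{3} \right)}} = \frac{1}{-52495 + \left(2 \cdot 134 + 2 \left(-2\right)^{3}\right)} = \frac{1}{-52495 + \left(268 + 2 \left(-8\right)\right)} = \frac{1}{-52495 + \left(268 - 16\right)} = \frac{1}{-52495 + 252} = \frac{1}{-52243} = - \frac{1}{52243}$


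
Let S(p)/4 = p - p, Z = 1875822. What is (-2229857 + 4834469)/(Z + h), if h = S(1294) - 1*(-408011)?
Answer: 2604612/2283833 ≈ 1.1405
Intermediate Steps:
S(p) = 0 (S(p) = 4*(p - p) = 4*0 = 0)
h = 408011 (h = 0 - 1*(-408011) = 0 + 408011 = 408011)
(-2229857 + 4834469)/(Z + h) = (-2229857 + 4834469)/(1875822 + 408011) = 2604612/2283833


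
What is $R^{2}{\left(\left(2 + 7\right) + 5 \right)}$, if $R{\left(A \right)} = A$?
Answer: $196$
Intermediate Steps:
$R^{2}{\left(\left(2 + 7\right) + 5 \right)} = \left(\left(2 + 7\right) + 5\right)^{2} = \left(9 + 5\right)^{2} = 14^{2} = 196$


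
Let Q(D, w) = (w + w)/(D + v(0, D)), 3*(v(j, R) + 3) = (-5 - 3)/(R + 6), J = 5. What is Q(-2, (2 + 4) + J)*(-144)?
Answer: 9504/17 ≈ 559.06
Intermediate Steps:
v(j, R) = -3 - 8/(3*(6 + R)) (v(j, R) = -3 + ((-5 - 3)/(R + 6))/3 = -3 + (-8/(6 + R))/3 = -3 - 8/(3*(6 + R)))
Q(D, w) = 2*w/(D + (-62 - 9*D)/(3*(6 + D))) (Q(D, w) = (w + w)/(D + (-62 - 9*D)/(3*(6 + D))) = (2*w)/(D + (-62 - 9*D)/(3*(6 + D))) = 2*w/(D + (-62 - 9*D)/(3*(6 + D))))
Q(-2, (2 + 4) + J)*(-144) = (6*((2 + 4) + 5)*(6 - 2)/(-62 + 3*(-2)**2 + 9*(-2)))*(-144) = (6*(6 + 5)*4/(-62 + 3*4 - 18))*(-144) = (6*11*4/(-62 + 12 - 18))*(-144) = (6*11*4/(-68))*(-144) = (6*11*(-1/68)*4)*(-144) = -66/17*(-144) = 9504/17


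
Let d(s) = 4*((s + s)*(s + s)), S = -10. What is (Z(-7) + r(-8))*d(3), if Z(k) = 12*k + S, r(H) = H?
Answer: -14688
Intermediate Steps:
Z(k) = -10 + 12*k (Z(k) = 12*k - 10 = -10 + 12*k)
d(s) = 16*s**2 (d(s) = 4*((2*s)*(2*s)) = 4*(4*s**2) = 16*s**2)
(Z(-7) + r(-8))*d(3) = ((-10 + 12*(-7)) - 8)*(16*3**2) = ((-10 - 84) - 8)*(16*9) = (-94 - 8)*144 = -102*144 = -14688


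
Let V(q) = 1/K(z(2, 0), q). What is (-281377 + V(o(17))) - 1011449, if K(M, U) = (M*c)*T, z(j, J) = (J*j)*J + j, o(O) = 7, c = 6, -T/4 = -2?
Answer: -124111295/96 ≈ -1.2928e+6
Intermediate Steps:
T = 8 (T = -4*(-2) = 8)
z(j, J) = j + j*J**2 (z(j, J) = j*J**2 + j = j + j*J**2)
K(M, U) = 48*M (K(M, U) = (M*6)*8 = (6*M)*8 = 48*M)
V(q) = 1/96 (V(q) = 1/(48*(2*(1 + 0**2))) = 1/(48*(2*(1 + 0))) = 1/(48*(2*1)) = 1/(48*2) = 1/96)
(-281377 + V(o(17))) - 1011449 = (-281377 + 1/96) - 1011449 = -27012191/96 - 1011449 = -124111295/96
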